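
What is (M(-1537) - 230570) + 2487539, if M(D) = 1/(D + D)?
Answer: 6937922705/3074 ≈ 2.2570e+6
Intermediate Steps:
M(D) = 1/(2*D)
(M(-1537) - 230570) + 2487539 = ((1/2)/(-1537) - 230570) + 2487539 = ((1/2)*(-1/1537) - 230570) + 2487539 = (-1/3074 - 230570) + 2487539 = -708772181/3074 + 2487539 = 6937922705/3074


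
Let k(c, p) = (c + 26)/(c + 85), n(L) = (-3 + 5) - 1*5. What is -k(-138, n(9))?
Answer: -112/53 ≈ -2.1132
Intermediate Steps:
n(L) = -3 (n(L) = 2 - 5 = -3)
k(c, p) = (26 + c)/(85 + c)
-k(-138, n(9)) = -(26 - 138)/(85 - 138) = -(-112)/(-53) = -(-1)*(-112)/53 = -1*112/53 = -112/53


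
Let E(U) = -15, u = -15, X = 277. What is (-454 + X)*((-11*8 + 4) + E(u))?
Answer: 17523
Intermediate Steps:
(-454 + X)*((-11*8 + 4) + E(u)) = (-454 + 277)*((-11*8 + 4) - 15) = -177*((-88 + 4) - 15) = -177*(-84 - 15) = -177*(-99) = 17523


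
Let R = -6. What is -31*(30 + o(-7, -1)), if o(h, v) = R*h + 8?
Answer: -2480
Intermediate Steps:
o(h, v) = 8 - 6*h (o(h, v) = -6*h + 8 = 8 - 6*h)
-31*(30 + o(-7, -1)) = -31*(30 + (8 - 6*(-7))) = -31*(30 + (8 + 42)) = -31*(30 + 50) = -31*80 = -2480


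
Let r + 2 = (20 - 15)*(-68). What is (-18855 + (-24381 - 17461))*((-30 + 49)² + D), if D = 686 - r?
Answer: -84308133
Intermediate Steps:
r = -342 (r = -2 + (20 - 15)*(-68) = -2 + 5*(-68) = -2 - 340 = -342)
D = 1028 (D = 686 - 1*(-342) = 686 + 342 = 1028)
(-18855 + (-24381 - 17461))*((-30 + 49)² + D) = (-18855 + (-24381 - 17461))*((-30 + 49)² + 1028) = (-18855 - 41842)*(19² + 1028) = -60697*(361 + 1028) = -60697*1389 = -84308133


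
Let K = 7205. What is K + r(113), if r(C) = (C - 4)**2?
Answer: 19086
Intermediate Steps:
r(C) = (-4 + C)**2
K + r(113) = 7205 + (-4 + 113)**2 = 7205 + 109**2 = 7205 + 11881 = 19086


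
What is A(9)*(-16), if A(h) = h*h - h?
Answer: -1152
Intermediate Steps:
A(h) = h² - h
A(9)*(-16) = (9*(-1 + 9))*(-16) = (9*8)*(-16) = 72*(-16) = -1152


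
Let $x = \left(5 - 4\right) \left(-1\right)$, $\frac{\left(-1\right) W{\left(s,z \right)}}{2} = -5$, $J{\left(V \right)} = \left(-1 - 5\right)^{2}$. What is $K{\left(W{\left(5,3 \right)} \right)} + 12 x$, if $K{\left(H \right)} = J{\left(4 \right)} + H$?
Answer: $34$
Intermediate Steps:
$J{\left(V \right)} = 36$ ($J{\left(V \right)} = \left(-6\right)^{2} = 36$)
$W{\left(s,z \right)} = 10$ ($W{\left(s,z \right)} = \left(-2\right) \left(-5\right) = 10$)
$K{\left(H \right)} = 36 + H$
$x = -1$ ($x = 1 \left(-1\right) = -1$)
$K{\left(W{\left(5,3 \right)} \right)} + 12 x = \left(36 + 10\right) + 12 \left(-1\right) = 46 - 12 = 34$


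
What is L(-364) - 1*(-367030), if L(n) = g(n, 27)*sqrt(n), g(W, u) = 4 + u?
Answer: 367030 + 62*I*sqrt(91) ≈ 3.6703e+5 + 591.44*I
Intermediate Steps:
L(n) = 31*sqrt(n) (L(n) = (4 + 27)*sqrt(n) = 31*sqrt(n))
L(-364) - 1*(-367030) = 31*sqrt(-364) - 1*(-367030) = 31*(2*I*sqrt(91)) + 367030 = 62*I*sqrt(91) + 367030 = 367030 + 62*I*sqrt(91)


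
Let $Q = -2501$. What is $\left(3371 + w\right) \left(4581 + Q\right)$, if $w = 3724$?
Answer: $14757600$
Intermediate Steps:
$\left(3371 + w\right) \left(4581 + Q\right) = \left(3371 + 3724\right) \left(4581 - 2501\right) = 7095 \cdot 2080 = 14757600$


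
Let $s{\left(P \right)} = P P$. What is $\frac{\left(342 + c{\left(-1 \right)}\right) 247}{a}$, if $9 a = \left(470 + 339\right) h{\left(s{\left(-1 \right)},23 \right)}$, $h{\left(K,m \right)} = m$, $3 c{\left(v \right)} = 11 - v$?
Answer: $\frac{769158}{18607} \approx 41.337$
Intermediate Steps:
$s{\left(P \right)} = P^{2}$
$c{\left(v \right)} = \frac{11}{3} - \frac{v}{3}$ ($c{\left(v \right)} = \frac{11 - v}{3} = \frac{11}{3} - \frac{v}{3}$)
$a = \frac{18607}{9}$ ($a = \frac{\left(470 + 339\right) 23}{9} = \frac{809 \cdot 23}{9} = \frac{1}{9} \cdot 18607 = \frac{18607}{9} \approx 2067.4$)
$\frac{\left(342 + c{\left(-1 \right)}\right) 247}{a} = \frac{\left(342 + \left(\frac{11}{3} - - \frac{1}{3}\right)\right) 247}{\frac{18607}{9}} = \left(342 + \left(\frac{11}{3} + \frac{1}{3}\right)\right) 247 \cdot \frac{9}{18607} = \left(342 + 4\right) 247 \cdot \frac{9}{18607} = 346 \cdot 247 \cdot \frac{9}{18607} = 85462 \cdot \frac{9}{18607} = \frac{769158}{18607}$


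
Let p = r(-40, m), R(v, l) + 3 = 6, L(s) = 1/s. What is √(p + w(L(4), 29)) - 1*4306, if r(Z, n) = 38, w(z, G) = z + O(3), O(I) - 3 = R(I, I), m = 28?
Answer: -4306 + √177/2 ≈ -4299.4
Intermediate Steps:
R(v, l) = 3 (R(v, l) = -3 + 6 = 3)
O(I) = 6 (O(I) = 3 + 3 = 6)
w(z, G) = 6 + z (w(z, G) = z + 6 = 6 + z)
p = 38
√(p + w(L(4), 29)) - 1*4306 = √(38 + (6 + 1/4)) - 1*4306 = √(38 + (6 + ¼)) - 4306 = √(38 + 25/4) - 4306 = √(177/4) - 4306 = √177/2 - 4306 = -4306 + √177/2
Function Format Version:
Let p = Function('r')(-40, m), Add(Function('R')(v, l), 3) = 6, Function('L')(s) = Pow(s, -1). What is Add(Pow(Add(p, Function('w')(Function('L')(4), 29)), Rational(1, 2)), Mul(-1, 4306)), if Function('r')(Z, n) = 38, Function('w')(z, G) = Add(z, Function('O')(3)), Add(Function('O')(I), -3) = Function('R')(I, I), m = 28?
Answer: Add(-4306, Mul(Rational(1, 2), Pow(177, Rational(1, 2)))) ≈ -4299.4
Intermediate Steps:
Function('R')(v, l) = 3 (Function('R')(v, l) = Add(-3, 6) = 3)
Function('O')(I) = 6 (Function('O')(I) = Add(3, 3) = 6)
Function('w')(z, G) = Add(6, z) (Function('w')(z, G) = Add(z, 6) = Add(6, z))
p = 38
Add(Pow(Add(p, Function('w')(Function('L')(4), 29)), Rational(1, 2)), Mul(-1, 4306)) = Add(Pow(Add(38, Add(6, Pow(4, -1))), Rational(1, 2)), Mul(-1, 4306)) = Add(Pow(Add(38, Add(6, Rational(1, 4))), Rational(1, 2)), -4306) = Add(Pow(Add(38, Rational(25, 4)), Rational(1, 2)), -4306) = Add(Pow(Rational(177, 4), Rational(1, 2)), -4306) = Add(Mul(Rational(1, 2), Pow(177, Rational(1, 2))), -4306) = Add(-4306, Mul(Rational(1, 2), Pow(177, Rational(1, 2))))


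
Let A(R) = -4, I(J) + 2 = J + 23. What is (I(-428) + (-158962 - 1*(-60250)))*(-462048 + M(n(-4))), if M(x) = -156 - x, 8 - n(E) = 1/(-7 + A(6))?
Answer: 503954002627/11 ≈ 4.5814e+10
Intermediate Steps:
I(J) = 21 + J (I(J) = -2 + (J + 23) = -2 + (23 + J) = 21 + J)
n(E) = 89/11 (n(E) = 8 - 1/(-7 - 4) = 8 - 1/(-11) = 8 - 1*(-1/11) = 8 + 1/11 = 89/11)
(I(-428) + (-158962 - 1*(-60250)))*(-462048 + M(n(-4))) = ((21 - 428) + (-158962 - 1*(-60250)))*(-462048 + (-156 - 1*89/11)) = (-407 + (-158962 + 60250))*(-462048 + (-156 - 89/11)) = (-407 - 98712)*(-462048 - 1805/11) = -99119*(-5084333/11) = 503954002627/11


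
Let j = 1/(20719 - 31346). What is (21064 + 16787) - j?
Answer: 402242578/10627 ≈ 37851.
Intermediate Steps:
j = -1/10627 (j = 1/(-10627) = -1/10627 ≈ -9.4100e-5)
(21064 + 16787) - j = (21064 + 16787) - 1*(-1/10627) = 37851 + 1/10627 = 402242578/10627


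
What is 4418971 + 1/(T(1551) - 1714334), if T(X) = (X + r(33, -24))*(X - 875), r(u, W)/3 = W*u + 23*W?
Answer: 14986895956789/3391490 ≈ 4.4190e+6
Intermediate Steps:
r(u, W) = 69*W + 3*W*u (r(u, W) = 3*(W*u + 23*W) = 3*(23*W + W*u) = 69*W + 3*W*u)
T(X) = (-4032 + X)*(-875 + X) (T(X) = (X + 3*(-24)*(23 + 33))*(X - 875) = (X + 3*(-24)*56)*(-875 + X) = (X - 4032)*(-875 + X) = (-4032 + X)*(-875 + X))
4418971 + 1/(T(1551) - 1714334) = 4418971 + 1/((3528000 + 1551² - 4907*1551) - 1714334) = 4418971 + 1/((3528000 + 2405601 - 7610757) - 1714334) = 4418971 + 1/(-1677156 - 1714334) = 4418971 + 1/(-3391490) = 4418971 - 1/3391490 = 14986895956789/3391490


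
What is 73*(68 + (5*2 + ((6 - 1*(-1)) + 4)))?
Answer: 6497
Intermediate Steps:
73*(68 + (5*2 + ((6 - 1*(-1)) + 4))) = 73*(68 + (10 + ((6 + 1) + 4))) = 73*(68 + (10 + (7 + 4))) = 73*(68 + (10 + 11)) = 73*(68 + 21) = 73*89 = 6497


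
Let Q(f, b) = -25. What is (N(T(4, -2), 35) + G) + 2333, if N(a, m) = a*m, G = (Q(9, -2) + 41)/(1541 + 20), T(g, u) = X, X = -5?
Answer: 3368654/1561 ≈ 2158.0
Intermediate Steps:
T(g, u) = -5
G = 16/1561 (G = (-25 + 41)/(1541 + 20) = 16/1561 ≈ 0.010250)
(N(T(4, -2), 35) + G) + 2333 = (-5*35 + 16/1561) + 2333 = (-175 + 16/1561) + 2333 = -273159/1561 + 2333 = 3368654/1561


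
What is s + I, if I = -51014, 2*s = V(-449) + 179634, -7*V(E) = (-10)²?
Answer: 271571/7 ≈ 38796.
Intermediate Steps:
V(E) = -100/7 (V(E) = -⅐*(-10)² = -⅐*100 = -100/7)
s = 628669/7 (s = (-100/7 + 179634)/2 = (½)*(1257338/7) = 628669/7 ≈ 89810.)
s + I = 628669/7 - 51014 = 271571/7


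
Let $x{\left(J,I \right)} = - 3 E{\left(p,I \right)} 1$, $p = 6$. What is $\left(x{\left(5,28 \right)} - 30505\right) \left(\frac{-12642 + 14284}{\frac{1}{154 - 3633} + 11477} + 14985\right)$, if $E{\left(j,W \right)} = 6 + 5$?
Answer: $- \frac{9135962079432472}{19964241} \approx -4.5762 \cdot 10^{8}$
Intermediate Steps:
$E{\left(j,W \right)} = 11$
$x{\left(J,I \right)} = -33$ ($x{\left(J,I \right)} = \left(-3\right) 11 \cdot 1 = \left(-33\right) 1 = -33$)
$\left(x{\left(5,28 \right)} - 30505\right) \left(\frac{-12642 + 14284}{\frac{1}{154 - 3633} + 11477} + 14985\right) = \left(-33 - 30505\right) \left(\frac{-12642 + 14284}{\frac{1}{154 - 3633} + 11477} + 14985\right) = - 30538 \left(\frac{1642}{\frac{1}{-3479} + 11477} + 14985\right) = - 30538 \left(\frac{1642}{- \frac{1}{3479} + 11477} + 14985\right) = - 30538 \left(\frac{1642}{\frac{39928482}{3479}} + 14985\right) = - 30538 \left(1642 \cdot \frac{3479}{39928482} + 14985\right) = - 30538 \left(\frac{2856259}{19964241} + 14985\right) = \left(-30538\right) \frac{299167007644}{19964241} = - \frac{9135962079432472}{19964241}$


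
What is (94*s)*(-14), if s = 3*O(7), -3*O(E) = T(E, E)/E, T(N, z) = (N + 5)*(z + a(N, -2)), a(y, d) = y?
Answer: 31584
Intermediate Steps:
T(N, z) = (5 + N)*(N + z) (T(N, z) = (N + 5)*(z + N) = (5 + N)*(N + z))
O(E) = -(2*E² + 10*E)/(3*E) (O(E) = -(E² + 5*E + 5*E + E*E)/(3*E) = -(E² + 5*E + 5*E + E²)/(3*E) = -(2*E² + 10*E)/(3*E))
s = -24 (s = 3*(-10/3 - ⅔*7) = 3*(-10/3 - 14/3) = 3*(-8) = -24)
(94*s)*(-14) = (94*(-24))*(-14) = -2256*(-14) = 31584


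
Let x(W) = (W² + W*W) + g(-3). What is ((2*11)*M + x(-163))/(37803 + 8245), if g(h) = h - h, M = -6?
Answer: 26503/23024 ≈ 1.1511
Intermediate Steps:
g(h) = 0
x(W) = 2*W² (x(W) = (W² + W*W) + 0 = (W² + W²) + 0 = 2*W² + 0 = 2*W²)
((2*11)*M + x(-163))/(37803 + 8245) = ((2*11)*(-6) + 2*(-163)²)/(37803 + 8245) = (22*(-6) + 2*26569)/46048 = (-132 + 53138)*(1/46048) = 53006*(1/46048) = 26503/23024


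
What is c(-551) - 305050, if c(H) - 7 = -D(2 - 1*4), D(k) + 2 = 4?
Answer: -305045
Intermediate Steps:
D(k) = 2 (D(k) = -2 + 4 = 2)
c(H) = 5 (c(H) = 7 - 1*2 = 7 - 2 = 5)
c(-551) - 305050 = 5 - 305050 = -305045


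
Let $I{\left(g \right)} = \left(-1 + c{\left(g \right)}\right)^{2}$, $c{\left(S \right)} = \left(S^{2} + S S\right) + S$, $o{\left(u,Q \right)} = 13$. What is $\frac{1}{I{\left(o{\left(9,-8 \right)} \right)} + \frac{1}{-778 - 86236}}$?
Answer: $\frac{87014}{10659214999} \approx 8.1633 \cdot 10^{-6}$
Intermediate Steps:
$c{\left(S \right)} = S + 2 S^{2}$ ($c{\left(S \right)} = \left(S^{2} + S^{2}\right) + S = 2 S^{2} + S = S + 2 S^{2}$)
$I{\left(g \right)} = \left(-1 + g \left(1 + 2 g\right)\right)^{2}$
$\frac{1}{I{\left(o{\left(9,-8 \right)} \right)} + \frac{1}{-778 - 86236}} = \frac{1}{\left(-1 + 13 \left(1 + 2 \cdot 13\right)\right)^{2} + \frac{1}{-778 - 86236}} = \frac{1}{\left(-1 + 13 \left(1 + 26\right)\right)^{2} + \frac{1}{-87014}} = \frac{1}{\left(-1 + 13 \cdot 27\right)^{2} - \frac{1}{87014}} = \frac{1}{\left(-1 + 351\right)^{2} - \frac{1}{87014}} = \frac{1}{350^{2} - \frac{1}{87014}} = \frac{1}{122500 - \frac{1}{87014}} = \frac{1}{\frac{10659214999}{87014}} = \frac{87014}{10659214999}$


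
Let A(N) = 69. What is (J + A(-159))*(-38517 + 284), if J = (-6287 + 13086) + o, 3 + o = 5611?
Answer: -476994908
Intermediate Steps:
o = 5608 (o = -3 + 5611 = 5608)
J = 12407 (J = (-6287 + 13086) + 5608 = 6799 + 5608 = 12407)
(J + A(-159))*(-38517 + 284) = (12407 + 69)*(-38517 + 284) = 12476*(-38233) = -476994908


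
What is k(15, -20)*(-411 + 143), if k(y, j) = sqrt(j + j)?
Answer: -536*I*sqrt(10) ≈ -1695.0*I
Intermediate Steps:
k(y, j) = sqrt(2)*sqrt(j) (k(y, j) = sqrt(2*j) = sqrt(2)*sqrt(j))
k(15, -20)*(-411 + 143) = (sqrt(2)*sqrt(-20))*(-411 + 143) = (sqrt(2)*(2*I*sqrt(5)))*(-268) = (2*I*sqrt(10))*(-268) = -536*I*sqrt(10)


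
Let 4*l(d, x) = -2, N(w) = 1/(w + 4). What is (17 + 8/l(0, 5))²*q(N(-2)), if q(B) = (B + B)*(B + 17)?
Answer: 35/2 ≈ 17.500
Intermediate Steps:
N(w) = 1/(4 + w)
l(d, x) = -½ (l(d, x) = (¼)*(-2) = -½)
q(B) = 2*B*(17 + B) (q(B) = (2*B)*(17 + B) = 2*B*(17 + B))
(17 + 8/l(0, 5))²*q(N(-2)) = (17 + 8/(-½))²*(2*(17 + 1/(4 - 2))/(4 - 2)) = (17 + 8*(-2))²*(2*(17 + 1/2)/2) = (17 - 16)²*(2*(½)*(17 + ½)) = 1²*(2*(½)*(35/2)) = 1*(35/2) = 35/2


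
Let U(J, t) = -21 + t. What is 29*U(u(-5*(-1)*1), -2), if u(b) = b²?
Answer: -667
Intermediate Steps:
29*U(u(-5*(-1)*1), -2) = 29*(-21 - 2) = 29*(-23) = -667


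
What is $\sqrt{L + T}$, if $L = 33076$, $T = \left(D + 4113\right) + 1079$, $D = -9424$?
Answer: $2 \sqrt{7211} \approx 169.84$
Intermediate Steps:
$T = -4232$ ($T = \left(-9424 + 4113\right) + 1079 = -5311 + 1079 = -4232$)
$\sqrt{L + T} = \sqrt{33076 - 4232} = \sqrt{28844} = 2 \sqrt{7211}$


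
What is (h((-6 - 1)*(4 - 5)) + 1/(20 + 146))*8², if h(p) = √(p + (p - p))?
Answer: 32/83 + 64*√7 ≈ 169.71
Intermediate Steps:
h(p) = √p (h(p) = √(p + 0) = √p)
(h((-6 - 1)*(4 - 5)) + 1/(20 + 146))*8² = (√((-6 - 1)*(4 - 5)) + 1/(20 + 146))*8² = (√(-7*(-1)) + 1/166)*64 = (√7 + 1/166)*64 = (1/166 + √7)*64 = 32/83 + 64*√7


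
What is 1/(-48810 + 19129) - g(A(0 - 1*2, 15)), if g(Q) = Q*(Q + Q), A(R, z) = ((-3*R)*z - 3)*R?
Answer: -1797243913/29681 ≈ -60552.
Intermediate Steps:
A(R, z) = R*(-3 - 3*R*z) (A(R, z) = (-3*R*z - 3)*R = (-3 - 3*R*z)*R = R*(-3 - 3*R*z))
g(Q) = 2*Q**2 (g(Q) = Q*(2*Q) = 2*Q**2)
1/(-48810 + 19129) - g(A(0 - 1*2, 15)) = 1/(-48810 + 19129) - 2*(-3*(0 - 1*2)*(1 + (0 - 1*2)*15))**2 = 1/(-29681) - 2*(-3*(0 - 2)*(1 + (0 - 2)*15))**2 = -1/29681 - 2*(-3*(-2)*(1 - 2*15))**2 = -1/29681 - 2*(-3*(-2)*(1 - 30))**2 = -1/29681 - 2*(-3*(-2)*(-29))**2 = -1/29681 - 2*(-174)**2 = -1/29681 - 2*30276 = -1/29681 - 1*60552 = -1/29681 - 60552 = -1797243913/29681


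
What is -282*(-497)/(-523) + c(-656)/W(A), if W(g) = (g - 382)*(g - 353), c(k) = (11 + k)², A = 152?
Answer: -417449223/1611886 ≈ -258.98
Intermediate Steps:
W(g) = (-382 + g)*(-353 + g)
-282*(-497)/(-523) + c(-656)/W(A) = -282*(-497)/(-523) + (11 - 656)²/(134846 + 152² - 735*152) = 140154*(-1/523) + (-645)²/(134846 + 23104 - 111720) = -140154/523 + 416025/46230 = -140154/523 + 416025*(1/46230) = -140154/523 + 27735/3082 = -417449223/1611886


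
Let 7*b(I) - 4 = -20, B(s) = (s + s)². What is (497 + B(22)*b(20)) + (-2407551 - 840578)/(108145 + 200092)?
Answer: -8498329692/2157659 ≈ -3938.7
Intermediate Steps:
B(s) = 4*s² (B(s) = (2*s)² = 4*s²)
b(I) = -16/7 (b(I) = 4/7 + (⅐)*(-20) = 4/7 - 20/7 = -16/7)
(497 + B(22)*b(20)) + (-2407551 - 840578)/(108145 + 200092) = (497 + (4*22²)*(-16/7)) + (-2407551 - 840578)/(108145 + 200092) = (497 + (4*484)*(-16/7)) - 3248129/308237 = (497 + 1936*(-16/7)) - 3248129*1/308237 = (497 - 30976/7) - 3248129/308237 = -27497/7 - 3248129/308237 = -8498329692/2157659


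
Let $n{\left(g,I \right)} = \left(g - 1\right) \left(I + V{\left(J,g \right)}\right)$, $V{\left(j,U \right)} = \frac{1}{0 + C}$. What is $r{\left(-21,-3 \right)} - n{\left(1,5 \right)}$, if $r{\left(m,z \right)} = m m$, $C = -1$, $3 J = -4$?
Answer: $441$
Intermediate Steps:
$J = - \frac{4}{3}$ ($J = \frac{1}{3} \left(-4\right) = - \frac{4}{3} \approx -1.3333$)
$V{\left(j,U \right)} = -1$ ($V{\left(j,U \right)} = \frac{1}{0 - 1} = \frac{1}{-1} = -1$)
$n{\left(g,I \right)} = \left(-1 + I\right) \left(-1 + g\right)$ ($n{\left(g,I \right)} = \left(g - 1\right) \left(I - 1\right) = \left(-1 + g\right) \left(-1 + I\right) = \left(-1 + I\right) \left(-1 + g\right)$)
$r{\left(m,z \right)} = m^{2}$
$r{\left(-21,-3 \right)} - n{\left(1,5 \right)} = \left(-21\right)^{2} - \left(1 - 5 - 1 + 5 \cdot 1\right) = 441 - \left(1 - 5 - 1 + 5\right) = 441 - 0 = 441 + 0 = 441$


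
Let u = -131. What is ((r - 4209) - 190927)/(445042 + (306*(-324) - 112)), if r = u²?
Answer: -8475/16466 ≈ -0.51470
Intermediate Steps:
r = 17161 (r = (-131)² = 17161)
((r - 4209) - 190927)/(445042 + (306*(-324) - 112)) = ((17161 - 4209) - 190927)/(445042 + (306*(-324) - 112)) = (12952 - 190927)/(445042 + (-99144 - 112)) = -177975/(445042 - 99256) = -177975/345786 = -177975*1/345786 = -8475/16466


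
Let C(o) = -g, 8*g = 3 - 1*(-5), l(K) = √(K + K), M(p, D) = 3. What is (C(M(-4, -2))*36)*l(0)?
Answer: 0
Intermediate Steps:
l(K) = √2*√K (l(K) = √(2*K) = √2*√K)
g = 1 (g = (3 - 1*(-5))/8 = (3 + 5)/8 = (⅛)*8 = 1)
C(o) = -1 (C(o) = -1*1 = -1)
(C(M(-4, -2))*36)*l(0) = (-1*36)*(√2*√0) = -36*√2*0 = -36*0 = 0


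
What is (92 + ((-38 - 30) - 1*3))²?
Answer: 441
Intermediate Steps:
(92 + ((-38 - 30) - 1*3))² = (92 + (-68 - 3))² = (92 - 71)² = 21² = 441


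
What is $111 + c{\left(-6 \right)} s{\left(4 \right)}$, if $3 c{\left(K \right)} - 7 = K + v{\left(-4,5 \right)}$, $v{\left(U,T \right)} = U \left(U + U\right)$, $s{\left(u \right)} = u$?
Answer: $155$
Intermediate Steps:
$v{\left(U,T \right)} = 2 U^{2}$ ($v{\left(U,T \right)} = U 2 U = 2 U^{2}$)
$c{\left(K \right)} = 13 + \frac{K}{3}$ ($c{\left(K \right)} = \frac{7}{3} + \frac{K + 2 \left(-4\right)^{2}}{3} = \frac{7}{3} + \frac{K + 2 \cdot 16}{3} = \frac{7}{3} + \frac{K + 32}{3} = \frac{7}{3} + \frac{32 + K}{3} = \frac{7}{3} + \left(\frac{32}{3} + \frac{K}{3}\right) = 13 + \frac{K}{3}$)
$111 + c{\left(-6 \right)} s{\left(4 \right)} = 111 + \left(13 + \frac{1}{3} \left(-6\right)\right) 4 = 111 + \left(13 - 2\right) 4 = 111 + 11 \cdot 4 = 111 + 44 = 155$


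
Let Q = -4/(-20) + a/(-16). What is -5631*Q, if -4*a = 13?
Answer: -726399/320 ≈ -2270.0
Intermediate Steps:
a = -13/4 (a = -¼*13 = -13/4 ≈ -3.2500)
Q = 129/320 (Q = -4/(-20) - 13/4/(-16) = -4*(-1/20) - 13/4*(-1/16) = ⅕ + 13/64 = 129/320 ≈ 0.40312)
-5631*Q = -5631*129/320 = -726399/320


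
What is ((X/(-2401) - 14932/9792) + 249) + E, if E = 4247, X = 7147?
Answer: 3771349517/839664 ≈ 4491.5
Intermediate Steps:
((X/(-2401) - 14932/9792) + 249) + E = ((7147/(-2401) - 14932/9792) + 249) + 4247 = ((7147*(-1/2401) - 14932*1/9792) + 249) + 4247 = ((-1021/343 - 3733/2448) + 249) + 4247 = (-3779827/839664 + 249) + 4247 = 205296509/839664 + 4247 = 3771349517/839664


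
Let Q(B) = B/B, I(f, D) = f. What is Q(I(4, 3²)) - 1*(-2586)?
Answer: 2587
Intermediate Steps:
Q(B) = 1
Q(I(4, 3²)) - 1*(-2586) = 1 - 1*(-2586) = 1 + 2586 = 2587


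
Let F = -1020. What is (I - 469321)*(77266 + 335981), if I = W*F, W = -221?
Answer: -100791356547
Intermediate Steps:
I = 225420 (I = -221*(-1020) = 225420)
(I - 469321)*(77266 + 335981) = (225420 - 469321)*(77266 + 335981) = -243901*413247 = -100791356547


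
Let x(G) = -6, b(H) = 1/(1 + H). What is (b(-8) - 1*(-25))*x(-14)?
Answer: -1044/7 ≈ -149.14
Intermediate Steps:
(b(-8) - 1*(-25))*x(-14) = (1/(1 - 8) - 1*(-25))*(-6) = (1/(-7) + 25)*(-6) = (-⅐ + 25)*(-6) = (174/7)*(-6) = -1044/7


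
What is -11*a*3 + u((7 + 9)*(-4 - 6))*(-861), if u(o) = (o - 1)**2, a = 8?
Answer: -22318245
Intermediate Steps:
u(o) = (-1 + o)**2
-11*a*3 + u((7 + 9)*(-4 - 6))*(-861) = -11*8*3 + (-1 + (7 + 9)*(-4 - 6))**2*(-861) = -88*3 + (-1 + 16*(-10))**2*(-861) = -264 + (-1 - 160)**2*(-861) = -264 + (-161)**2*(-861) = -264 + 25921*(-861) = -264 - 22317981 = -22318245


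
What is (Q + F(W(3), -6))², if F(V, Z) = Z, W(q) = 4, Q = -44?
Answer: 2500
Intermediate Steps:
(Q + F(W(3), -6))² = (-44 - 6)² = (-50)² = 2500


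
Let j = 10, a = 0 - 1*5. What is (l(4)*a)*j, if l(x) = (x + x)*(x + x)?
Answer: -3200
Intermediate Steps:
l(x) = 4*x**2 (l(x) = (2*x)*(2*x) = 4*x**2)
a = -5 (a = 0 - 5 = -5)
(l(4)*a)*j = ((4*4**2)*(-5))*10 = ((4*16)*(-5))*10 = (64*(-5))*10 = -320*10 = -3200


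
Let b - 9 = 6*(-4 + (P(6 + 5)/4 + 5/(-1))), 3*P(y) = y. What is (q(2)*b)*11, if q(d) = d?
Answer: -869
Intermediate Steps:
P(y) = y/3
b = -79/2 (b = 9 + 6*(-4 + (((6 + 5)/3)/4 + 5/(-1))) = 9 + 6*(-4 + (((⅓)*11)*(¼) + 5*(-1))) = 9 + 6*(-4 + ((11/3)*(¼) - 5)) = 9 + 6*(-4 + (11/12 - 5)) = 9 + 6*(-4 - 49/12) = 9 + 6*(-97/12) = 9 - 97/2 = -79/2 ≈ -39.500)
(q(2)*b)*11 = (2*(-79/2))*11 = -79*11 = -869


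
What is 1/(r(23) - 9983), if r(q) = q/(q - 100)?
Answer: -77/768714 ≈ -0.00010017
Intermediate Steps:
r(q) = q/(-100 + q)
1/(r(23) - 9983) = 1/(23/(-100 + 23) - 9983) = 1/(23/(-77) - 9983) = 1/(23*(-1/77) - 9983) = 1/(-23/77 - 9983) = 1/(-768714/77) = -77/768714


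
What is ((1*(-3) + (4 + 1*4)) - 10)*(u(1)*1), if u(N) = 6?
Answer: -30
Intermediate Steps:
((1*(-3) + (4 + 1*4)) - 10)*(u(1)*1) = ((1*(-3) + (4 + 1*4)) - 10)*(6*1) = ((-3 + (4 + 4)) - 10)*6 = ((-3 + 8) - 10)*6 = (5 - 10)*6 = -5*6 = -30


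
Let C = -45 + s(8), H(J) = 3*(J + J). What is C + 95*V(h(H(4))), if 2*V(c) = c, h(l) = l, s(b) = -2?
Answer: 1093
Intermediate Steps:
H(J) = 6*J (H(J) = 3*(2*J) = 6*J)
V(c) = c/2
C = -47 (C = -45 - 2 = -47)
C + 95*V(h(H(4))) = -47 + 95*((6*4)/2) = -47 + 95*((1/2)*24) = -47 + 95*12 = -47 + 1140 = 1093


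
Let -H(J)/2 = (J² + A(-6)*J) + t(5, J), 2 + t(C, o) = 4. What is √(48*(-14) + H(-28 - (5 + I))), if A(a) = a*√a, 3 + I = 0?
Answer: 2*√(-619 - 90*I*√6) ≈ 8.7276 - 50.519*I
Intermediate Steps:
t(C, o) = 2 (t(C, o) = -2 + 4 = 2)
I = -3 (I = -3 + 0 = -3)
A(a) = a^(3/2)
H(J) = -4 - 2*J² + 12*I*J*√6 (H(J) = -2*((J² + (-6)^(3/2)*J) + 2) = -2*((J² + (-6*I*√6)*J) + 2) = -2*((J² - 6*I*J*√6) + 2) = -2*(2 + J² - 6*I*J*√6) = -4 - 2*J² + 12*I*J*√6)
√(48*(-14) + H(-28 - (5 + I))) = √(48*(-14) + (-4 - 2*(-28 - (5 - 3))² + 12*I*(-28 - (5 - 3))*√6)) = √(-672 + (-4 - 2*(-28 - 1*2)² + 12*I*(-28 - 1*2)*√6)) = √(-672 + (-4 - 2*(-28 - 2)² + 12*I*(-28 - 2)*√6)) = √(-672 + (-4 - 2*(-30)² + 12*I*(-30)*√6)) = √(-672 + (-4 - 2*900 - 360*I*√6)) = √(-672 + (-4 - 1800 - 360*I*√6)) = √(-672 + (-1804 - 360*I*√6)) = √(-2476 - 360*I*√6)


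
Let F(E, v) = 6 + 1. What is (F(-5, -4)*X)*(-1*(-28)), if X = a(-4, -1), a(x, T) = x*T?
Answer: 784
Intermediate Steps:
F(E, v) = 7
a(x, T) = T*x
X = 4 (X = -1*(-4) = 4)
(F(-5, -4)*X)*(-1*(-28)) = (7*4)*(-1*(-28)) = 28*28 = 784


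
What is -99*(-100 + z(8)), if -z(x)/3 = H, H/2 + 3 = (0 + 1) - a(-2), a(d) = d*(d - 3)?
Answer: 2772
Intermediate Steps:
a(d) = d*(-3 + d)
H = -24 (H = -6 + 2*((0 + 1) - (-2)*(-3 - 2)) = -6 + 2*(1 - (-2)*(-5)) = -6 + 2*(1 - 1*10) = -6 + 2*(1 - 10) = -6 + 2*(-9) = -6 - 18 = -24)
z(x) = 72 (z(x) = -3*(-24) = 72)
-99*(-100 + z(8)) = -99*(-100 + 72) = -99*(-28) = 2772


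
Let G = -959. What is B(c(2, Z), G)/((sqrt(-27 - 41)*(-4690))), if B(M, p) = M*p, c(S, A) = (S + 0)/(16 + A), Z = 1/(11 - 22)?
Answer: -1507*I*sqrt(17)/1993250 ≈ -0.0031173*I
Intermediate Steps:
Z = -1/11 (Z = 1/(-11) = -1/11 ≈ -0.090909)
c(S, A) = S/(16 + A)
B(c(2, Z), G)/((sqrt(-27 - 41)*(-4690))) = ((2/(16 - 1/11))*(-959))/((sqrt(-27 - 41)*(-4690))) = ((2/(175/11))*(-959))/((sqrt(-68)*(-4690))) = ((2*(11/175))*(-959))/(((2*I*sqrt(17))*(-4690))) = ((22/175)*(-959))/((-9380*I*sqrt(17))) = -1507*I*sqrt(17)/1993250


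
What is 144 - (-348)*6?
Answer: 2232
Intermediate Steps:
144 - (-348)*6 = 144 - 116*(-18) = 144 + 2088 = 2232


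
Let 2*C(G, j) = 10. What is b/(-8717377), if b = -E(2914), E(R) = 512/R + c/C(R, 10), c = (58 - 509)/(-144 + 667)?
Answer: 12333/33213685825735 ≈ 3.7132e-10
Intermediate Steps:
c = -451/523 ≈ -0.86233
C(G, j) = 5 (C(G, j) = (1/2)*10 = 5)
E(R) = -451/2615 + 512/R (E(R) = 512/R - 451/523/5 = 512/R - 451/523*1/5 = 512/R - 451/2615 = -451/2615 + 512/R)
b = -12333/3810055 (b = -(-451/2615 + 512/2914) = -(-451/2615 + 512*(1/2914)) = -(-451/2615 + 256/1457) = -1*12333/3810055 = -12333/3810055 ≈ -0.0032370)
b/(-8717377) = -12333/3810055/(-8717377) = -12333/3810055*(-1/8717377) = 12333/33213685825735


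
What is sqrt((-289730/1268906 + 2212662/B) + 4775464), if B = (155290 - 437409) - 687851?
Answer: 2*sqrt(113034464110966285071456836790)/307700188205 ≈ 2185.3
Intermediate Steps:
B = -969970 (B = -282119 - 687851 = -969970)
sqrt((-289730/1268906 + 2212662/B) + 4775464) = sqrt((-289730/1268906 + 2212662/(-969970)) + 4775464) = sqrt((-289730*1/1268906 + 2212662*(-1/969970)) + 4775464) = sqrt((-144865/634453 - 1106331/484985) + 4775464) = sqrt(-772172373968/307700188205 + 4775464) = sqrt(1469410399393828152/307700188205) = 2*sqrt(113034464110966285071456836790)/307700188205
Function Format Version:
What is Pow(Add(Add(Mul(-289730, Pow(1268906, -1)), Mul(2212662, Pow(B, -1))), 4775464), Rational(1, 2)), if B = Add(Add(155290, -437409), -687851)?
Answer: Mul(Rational(2, 307700188205), Pow(113034464110966285071456836790, Rational(1, 2))) ≈ 2185.3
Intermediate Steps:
B = -969970 (B = Add(-282119, -687851) = -969970)
Pow(Add(Add(Mul(-289730, Pow(1268906, -1)), Mul(2212662, Pow(B, -1))), 4775464), Rational(1, 2)) = Pow(Add(Add(Mul(-289730, Pow(1268906, -1)), Mul(2212662, Pow(-969970, -1))), 4775464), Rational(1, 2)) = Pow(Add(Add(Mul(-289730, Rational(1, 1268906)), Mul(2212662, Rational(-1, 969970))), 4775464), Rational(1, 2)) = Pow(Add(Add(Rational(-144865, 634453), Rational(-1106331, 484985)), 4775464), Rational(1, 2)) = Pow(Add(Rational(-772172373968, 307700188205), 4775464), Rational(1, 2)) = Pow(Rational(1469410399393828152, 307700188205), Rational(1, 2)) = Mul(Rational(2, 307700188205), Pow(113034464110966285071456836790, Rational(1, 2)))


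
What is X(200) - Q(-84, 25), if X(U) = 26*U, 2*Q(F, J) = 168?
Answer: 5116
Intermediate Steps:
Q(F, J) = 84 (Q(F, J) = (½)*168 = 84)
X(200) - Q(-84, 25) = 26*200 - 1*84 = 5200 - 84 = 5116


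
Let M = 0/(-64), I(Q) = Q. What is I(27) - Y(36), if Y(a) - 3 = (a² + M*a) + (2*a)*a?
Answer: -3864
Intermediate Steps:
M = 0 (M = 0*(-1/64) = 0)
Y(a) = 3 + 3*a² (Y(a) = 3 + ((a² + 0*a) + (2*a)*a) = 3 + ((a² + 0) + 2*a²) = 3 + (a² + 2*a²) = 3 + 3*a²)
I(27) - Y(36) = 27 - (3 + 3*36²) = 27 - (3 + 3*1296) = 27 - (3 + 3888) = 27 - 1*3891 = 27 - 3891 = -3864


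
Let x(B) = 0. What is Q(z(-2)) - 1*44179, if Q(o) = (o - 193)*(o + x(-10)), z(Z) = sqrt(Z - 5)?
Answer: -44186 - 193*I*sqrt(7) ≈ -44186.0 - 510.63*I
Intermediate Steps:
z(Z) = sqrt(-5 + Z)
Q(o) = o*(-193 + o) (Q(o) = (o - 193)*(o + 0) = (-193 + o)*o = o*(-193 + o))
Q(z(-2)) - 1*44179 = sqrt(-5 - 2)*(-193 + sqrt(-5 - 2)) - 1*44179 = sqrt(-7)*(-193 + sqrt(-7)) - 44179 = (I*sqrt(7))*(-193 + I*sqrt(7)) - 44179 = I*sqrt(7)*(-193 + I*sqrt(7)) - 44179 = -44179 + I*sqrt(7)*(-193 + I*sqrt(7))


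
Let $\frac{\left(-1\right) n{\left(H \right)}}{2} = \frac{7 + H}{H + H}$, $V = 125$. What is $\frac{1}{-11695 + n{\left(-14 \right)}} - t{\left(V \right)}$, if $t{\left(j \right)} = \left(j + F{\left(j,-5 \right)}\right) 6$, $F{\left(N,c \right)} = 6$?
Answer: $- \frac{18385328}{23391} \approx -786.0$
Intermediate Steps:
$t{\left(j \right)} = 36 + 6 j$ ($t{\left(j \right)} = \left(j + 6\right) 6 = \left(6 + j\right) 6 = 36 + 6 j$)
$n{\left(H \right)} = - \frac{7 + H}{H}$ ($n{\left(H \right)} = - 2 \frac{7 + H}{H + H} = - 2 \frac{7 + H}{2 H} = - \frac{7 + H}{H}$)
$\frac{1}{-11695 + n{\left(-14 \right)}} - t{\left(V \right)} = \frac{1}{-11695 + \frac{-7 - -14}{-14}} - \left(36 + 6 \cdot 125\right) = \frac{1}{-11695 - \frac{-7 + 14}{14}} - \left(36 + 750\right) = \frac{1}{-11695 - \frac{1}{2}} - 786 = \frac{1}{- \frac{23391}{2}} - 786 = - \frac{2}{23391} - 786 = - \frac{18385328}{23391}$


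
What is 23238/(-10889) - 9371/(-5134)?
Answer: -17263073/55904126 ≈ -0.30880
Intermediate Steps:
23238/(-10889) - 9371/(-5134) = 23238*(-1/10889) - 9371*(-1/5134) = -23238/10889 + 9371/5134 = -17263073/55904126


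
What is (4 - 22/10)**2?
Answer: 81/25 ≈ 3.2400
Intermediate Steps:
(4 - 22/10)**2 = (4 - 22*1/10)**2 = (4 - 11/5)**2 = (9/5)**2 = 81/25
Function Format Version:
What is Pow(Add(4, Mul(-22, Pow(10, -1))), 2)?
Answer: Rational(81, 25) ≈ 3.2400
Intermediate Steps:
Pow(Add(4, Mul(-22, Pow(10, -1))), 2) = Pow(Add(4, Mul(-22, Rational(1, 10))), 2) = Pow(Add(4, Rational(-11, 5)), 2) = Pow(Rational(9, 5), 2) = Rational(81, 25)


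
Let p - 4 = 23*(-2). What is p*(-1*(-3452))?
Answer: -144984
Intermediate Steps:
p = -42 (p = 4 + 23*(-2) = 4 - 46 = -42)
p*(-1*(-3452)) = -(-42)*(-3452) = -42*3452 = -144984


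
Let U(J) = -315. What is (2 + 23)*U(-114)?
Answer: -7875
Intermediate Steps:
(2 + 23)*U(-114) = (2 + 23)*(-315) = 25*(-315) = -7875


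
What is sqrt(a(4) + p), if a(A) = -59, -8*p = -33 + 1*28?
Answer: I*sqrt(934)/4 ≈ 7.6404*I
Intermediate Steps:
p = 5/8 (p = -(-33 + 1*28)/8 = -(-33 + 28)/8 = -1/8*(-5) = 5/8 ≈ 0.62500)
sqrt(a(4) + p) = sqrt(-59 + 5/8) = sqrt(-467/8) = I*sqrt(934)/4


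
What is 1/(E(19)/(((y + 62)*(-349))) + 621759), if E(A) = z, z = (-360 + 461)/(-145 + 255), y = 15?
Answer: 2956030/1837938256669 ≈ 1.6083e-6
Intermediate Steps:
z = 101/110 ≈ 0.91818
E(A) = 101/110
1/(E(19)/(((y + 62)*(-349))) + 621759) = 1/(101/(110*(((15 + 62)*(-349)))) + 621759) = 1/(101/(110*((77*(-349)))) + 621759) = 1/((101/110)/(-26873) + 621759) = 1/((101/110)*(-1/26873) + 621759) = 1/(-101/2956030 + 621759) = 1/(1837938256669/2956030) = 2956030/1837938256669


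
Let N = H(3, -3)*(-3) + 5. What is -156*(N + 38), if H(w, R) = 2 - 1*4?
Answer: -7644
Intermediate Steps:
H(w, R) = -2 (H(w, R) = 2 - 4 = -2)
N = 11 (N = -2*(-3) + 5 = 6 + 5 = 11)
-156*(N + 38) = -156*(11 + 38) = -156*49 = -7644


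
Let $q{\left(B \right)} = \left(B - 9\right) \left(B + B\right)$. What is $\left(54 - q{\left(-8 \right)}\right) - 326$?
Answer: $-544$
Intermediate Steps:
$q{\left(B \right)} = 2 B \left(-9 + B\right)$ ($q{\left(B \right)} = \left(-9 + B\right) 2 B = 2 B \left(-9 + B\right)$)
$\left(54 - q{\left(-8 \right)}\right) - 326 = \left(54 - 2 \left(-8\right) \left(-9 - 8\right)\right) - 326 = \left(54 - 2 \left(-8\right) \left(-17\right)\right) - 326 = \left(54 - 272\right) - 326 = -218 - 326 = -544$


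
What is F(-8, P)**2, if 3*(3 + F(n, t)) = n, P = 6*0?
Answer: 289/9 ≈ 32.111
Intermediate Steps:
P = 0
F(n, t) = -3 + n/3
F(-8, P)**2 = (-3 + (1/3)*(-8))**2 = (-3 - 8/3)**2 = (-17/3)**2 = 289/9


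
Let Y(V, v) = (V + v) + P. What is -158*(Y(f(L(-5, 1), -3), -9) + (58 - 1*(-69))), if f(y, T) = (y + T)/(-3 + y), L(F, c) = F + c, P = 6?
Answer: -19750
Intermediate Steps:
f(y, T) = (T + y)/(-3 + y)
Y(V, v) = 6 + V + v (Y(V, v) = (V + v) + 6 = 6 + V + v)
-158*(Y(f(L(-5, 1), -3), -9) + (58 - 1*(-69))) = -158*((6 + (-3 + (-5 + 1))/(-3 + (-5 + 1)) - 9) + (58 - 1*(-69))) = -158*((6 + (-3 - 4)/(-3 - 4) - 9) + (58 + 69)) = -158*((6 - 7/(-7) - 9) + 127) = -158*((6 - ⅐*(-7) - 9) + 127) = -158*((6 + 1 - 9) + 127) = -158*(-2 + 127) = -158*125 = -19750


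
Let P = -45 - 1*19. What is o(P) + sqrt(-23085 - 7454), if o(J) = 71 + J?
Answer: 7 + I*sqrt(30539) ≈ 7.0 + 174.75*I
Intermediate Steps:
P = -64 (P = -45 - 19 = -64)
o(P) + sqrt(-23085 - 7454) = (71 - 64) + sqrt(-23085 - 7454) = 7 + sqrt(-30539) = 7 + I*sqrt(30539)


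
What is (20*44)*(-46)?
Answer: -40480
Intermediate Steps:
(20*44)*(-46) = 880*(-46) = -40480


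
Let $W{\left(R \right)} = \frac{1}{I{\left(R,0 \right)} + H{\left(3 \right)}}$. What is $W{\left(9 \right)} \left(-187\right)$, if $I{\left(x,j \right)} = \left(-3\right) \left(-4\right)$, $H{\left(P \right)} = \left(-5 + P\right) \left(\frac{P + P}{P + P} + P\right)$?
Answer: $- \frac{187}{4} \approx -46.75$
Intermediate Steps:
$H{\left(P \right)} = \left(1 + P\right) \left(-5 + P\right)$ ($H{\left(P \right)} = \left(-5 + P\right) \left(\frac{2 P}{2 P} + P\right) = \left(-5 + P\right) \left(2 P \frac{1}{2 P} + P\right) = \left(-5 + P\right) \left(1 + P\right) = \left(1 + P\right) \left(-5 + P\right)$)
$I{\left(x,j \right)} = 12$
$W{\left(R \right)} = \frac{1}{4}$ ($W{\left(R \right)} = \frac{1}{12 - \left(17 - 9\right)} = \frac{1}{12 - 8} = \frac{1}{4}$)
$W{\left(9 \right)} \left(-187\right) = \frac{1}{4} \left(-187\right) = - \frac{187}{4}$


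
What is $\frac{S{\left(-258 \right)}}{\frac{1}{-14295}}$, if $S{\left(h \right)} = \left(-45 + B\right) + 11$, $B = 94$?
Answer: $-857700$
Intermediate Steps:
$S{\left(h \right)} = 60$ ($S{\left(h \right)} = \left(-45 + 94\right) + 11 = 49 + 11 = 60$)
$\frac{S{\left(-258 \right)}}{\frac{1}{-14295}} = \frac{60}{\frac{1}{-14295}} = \frac{60}{- \frac{1}{14295}} = 60 \left(-14295\right) = -857700$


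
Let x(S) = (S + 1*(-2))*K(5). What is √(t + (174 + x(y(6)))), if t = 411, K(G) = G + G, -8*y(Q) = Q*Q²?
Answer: √295 ≈ 17.176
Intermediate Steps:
y(Q) = -Q³/8 (y(Q) = -Q*Q²/8 = -Q³/8)
K(G) = 2*G
x(S) = -20 + 10*S (x(S) = (S + 1*(-2))*(2*5) = (S - 2)*10 = (-2 + S)*10 = -20 + 10*S)
√(t + (174 + x(y(6)))) = √(411 + (174 + (-20 + 10*(-⅛*6³)))) = √(411 + (174 + (-20 + 10*(-⅛*216)))) = √(411 + (174 + (-20 + 10*(-27)))) = √(411 + (174 + (-20 - 270))) = √(411 + (174 - 290)) = √(411 - 116) = √295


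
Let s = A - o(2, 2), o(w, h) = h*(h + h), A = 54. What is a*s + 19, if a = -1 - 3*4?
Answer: -579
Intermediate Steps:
o(w, h) = 2*h**2 (o(w, h) = h*(2*h) = 2*h**2)
a = -13 (a = -1 - 12 = -13)
s = 46 (s = 54 - 2*2**2 = 54 - 2*4 = 54 - 1*8 = 54 - 8 = 46)
a*s + 19 = -13*46 + 19 = -598 + 19 = -579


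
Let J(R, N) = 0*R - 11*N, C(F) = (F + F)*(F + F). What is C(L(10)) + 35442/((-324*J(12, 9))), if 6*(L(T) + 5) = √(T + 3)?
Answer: 16613/162 - 20*√13/3 ≈ 78.512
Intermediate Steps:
L(T) = -5 + √(3 + T)/6 (L(T) = -5 + √(T + 3)/6 = -5 + √(3 + T)/6)
C(F) = 4*F² (C(F) = (2*F)*(2*F) = 4*F²)
J(R, N) = -11*N (J(R, N) = 0 - 11*N = -11*N)
C(L(10)) + 35442/((-324*J(12, 9))) = 4*(-5 + √(3 + 10)/6)² + 35442/((-(-3564)*9)) = 4*(-5 + √13/6)² + 35442/((-324*(-99))) = 4*(-5 + √13/6)² + 35442/32076 = 4*(-5 + √13/6)² + 35442*(1/32076) = 4*(-5 + √13/6)² + 179/162 = 179/162 + 4*(-5 + √13/6)²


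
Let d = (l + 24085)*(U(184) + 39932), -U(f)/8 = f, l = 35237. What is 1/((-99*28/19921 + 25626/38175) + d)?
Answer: 23044975/52577666319559862 ≈ 4.3830e-10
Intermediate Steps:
U(f) = -8*f
d = 2281524120 (d = (35237 + 24085)*(-8*184 + 39932) = 59322*(-1472 + 39932) = 59322*38460 = 2281524120)
1/((-99*28/19921 + 25626/38175) + d) = 1/((-99*28/19921 + 25626/38175) + 2281524120) = 1/((-2772*1/19921 + 25626*(1/38175)) + 2281524120) = 1/((-252/1811 + 8542/12725) + 2281524120) = 1/(12262862/23044975 + 2281524120) = 1/(52577666319559862/23044975) = 23044975/52577666319559862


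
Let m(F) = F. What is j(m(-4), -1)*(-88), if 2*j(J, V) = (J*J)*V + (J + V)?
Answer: 924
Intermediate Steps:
j(J, V) = J/2 + V/2 + V*J**2/2 (j(J, V) = ((J*J)*V + (J + V))/2 = (J**2*V + (J + V))/2 = (V*J**2 + (J + V))/2 = (J + V + V*J**2)/2 = J/2 + V/2 + V*J**2/2)
j(m(-4), -1)*(-88) = ((1/2)*(-4) + (1/2)*(-1) + (1/2)*(-1)*(-4)**2)*(-88) = (-2 - 1/2 + (1/2)*(-1)*16)*(-88) = (-2 - 1/2 - 8)*(-88) = -21/2*(-88) = 924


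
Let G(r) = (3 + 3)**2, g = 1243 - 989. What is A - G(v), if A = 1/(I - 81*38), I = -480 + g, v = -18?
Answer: -118945/3304 ≈ -36.000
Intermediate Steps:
g = 254
G(r) = 36 (G(r) = 6**2 = 36)
I = -226 (I = -480 + 254 = -226)
A = -1/3304 (A = 1/(-226 - 81*38) = 1/(-226 - 3078) = 1/(-3304) = -1/3304 ≈ -0.00030266)
A - G(v) = -1/3304 - 1*36 = -1/3304 - 36 = -118945/3304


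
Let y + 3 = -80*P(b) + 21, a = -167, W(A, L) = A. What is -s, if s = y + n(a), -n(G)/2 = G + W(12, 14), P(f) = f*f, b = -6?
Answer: 2552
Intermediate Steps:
P(f) = f**2
y = -2862 (y = -3 + (-80*(-6)**2 + 21) = -3 + (-80*36 + 21) = -3 + (-2880 + 21) = -3 - 2859 = -2862)
n(G) = -24 - 2*G (n(G) = -2*(G + 12) = -2*(12 + G) = -24 - 2*G)
s = -2552 (s = -2862 + (-24 - 2*(-167)) = -2862 + (-24 + 334) = -2862 + 310 = -2552)
-s = -1*(-2552) = 2552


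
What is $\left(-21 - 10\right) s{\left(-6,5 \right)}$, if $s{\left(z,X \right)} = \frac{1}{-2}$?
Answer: $\frac{31}{2} \approx 15.5$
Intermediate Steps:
$s{\left(z,X \right)} = - \frac{1}{2}$
$\left(-21 - 10\right) s{\left(-6,5 \right)} = \left(-21 - 10\right) \left(- \frac{1}{2}\right) = \left(-31\right) \left(- \frac{1}{2}\right) = \frac{31}{2}$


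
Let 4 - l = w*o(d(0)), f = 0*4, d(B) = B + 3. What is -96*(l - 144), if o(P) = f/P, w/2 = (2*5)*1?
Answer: 13440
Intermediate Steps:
d(B) = 3 + B
f = 0
w = 20 (w = 2*((2*5)*1) = 2*(10*1) = 2*10 = 20)
o(P) = 0 (o(P) = 0/P = 0)
l = 4 (l = 4 - 20*0 = 4 - 1*0 = 4 + 0 = 4)
-96*(l - 144) = -96*(4 - 144) = -96*(-140) = 13440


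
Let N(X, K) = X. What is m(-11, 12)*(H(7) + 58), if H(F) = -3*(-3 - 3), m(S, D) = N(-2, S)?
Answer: -152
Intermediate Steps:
m(S, D) = -2
H(F) = 18 (H(F) = -3*(-6) = 18)
m(-11, 12)*(H(7) + 58) = -2*(18 + 58) = -2*76 = -152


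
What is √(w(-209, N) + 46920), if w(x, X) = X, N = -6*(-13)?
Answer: 3*√5222 ≈ 216.79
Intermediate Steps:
N = 78
√(w(-209, N) + 46920) = √(78 + 46920) = √46998 = 3*√5222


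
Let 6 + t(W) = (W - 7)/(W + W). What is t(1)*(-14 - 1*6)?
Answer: 180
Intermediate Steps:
t(W) = -6 + (-7 + W)/(2*W) (t(W) = -6 + (W - 7)/(W + W) = -6 + (-7 + W)/((2*W)) = -6 + (-7 + W)*(1/(2*W)) = -6 + (-7 + W)/(2*W))
t(1)*(-14 - 1*6) = ((½)*(-7 - 11*1)/1)*(-14 - 1*6) = ((½)*1*(-7 - 11))*(-14 - 6) = ((½)*1*(-18))*(-20) = -9*(-20) = 180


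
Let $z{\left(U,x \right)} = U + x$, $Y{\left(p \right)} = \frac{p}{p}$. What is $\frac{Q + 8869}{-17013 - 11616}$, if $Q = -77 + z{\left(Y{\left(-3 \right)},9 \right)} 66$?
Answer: $- \frac{9452}{28629} \approx -0.33015$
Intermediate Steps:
$Y{\left(p \right)} = 1$
$Q = 583$ ($Q = -77 + \left(1 + 9\right) 66 = -77 + 10 \cdot 66 = -77 + 660 = 583$)
$\frac{Q + 8869}{-17013 - 11616} = \frac{583 + 8869}{-17013 - 11616} = \frac{9452}{-28629} = 9452 \left(- \frac{1}{28629}\right) = - \frac{9452}{28629}$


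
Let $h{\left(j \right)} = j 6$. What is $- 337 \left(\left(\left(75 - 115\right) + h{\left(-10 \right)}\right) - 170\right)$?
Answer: $90990$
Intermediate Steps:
$h{\left(j \right)} = 6 j$
$- 337 \left(\left(\left(75 - 115\right) + h{\left(-10 \right)}\right) - 170\right) = - 337 \left(\left(\left(75 - 115\right) + 6 \left(-10\right)\right) - 170\right) = - 337 \left(\left(-40 - 60\right) - 170\right) = - 337 \left(-100 - 170\right) = \left(-337\right) \left(-270\right) = 90990$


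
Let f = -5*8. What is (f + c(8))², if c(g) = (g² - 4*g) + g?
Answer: 0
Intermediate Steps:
f = -40
c(g) = g² - 3*g
(f + c(8))² = (-40 + 8*(-3 + 8))² = (-40 + 8*5)² = (-40 + 40)² = 0² = 0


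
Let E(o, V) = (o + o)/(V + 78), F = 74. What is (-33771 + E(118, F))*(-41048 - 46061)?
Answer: 111781666051/38 ≈ 2.9416e+9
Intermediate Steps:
E(o, V) = 2*o/(78 + V) (E(o, V) = (2*o)/(78 + V) = 2*o/(78 + V))
(-33771 + E(118, F))*(-41048 - 46061) = (-33771 + 2*118/(78 + 74))*(-41048 - 46061) = (-33771 + 2*118/152)*(-87109) = (-33771 + 2*118*(1/152))*(-87109) = (-33771 + 59/38)*(-87109) = -1283239/38*(-87109) = 111781666051/38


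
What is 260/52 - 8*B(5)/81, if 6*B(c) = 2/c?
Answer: 6067/1215 ≈ 4.9934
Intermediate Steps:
B(c) = 1/(3*c) (B(c) = (2/c)/6 = 1/(3*c))
260/52 - 8*B(5)/81 = 260/52 - 8/(3*5)/81 = 260*(1/52) - 8/(3*5)*(1/81) = 5 - 8*1/15*(1/81) = 5 - 8/15*1/81 = 5 - 8/1215 = 6067/1215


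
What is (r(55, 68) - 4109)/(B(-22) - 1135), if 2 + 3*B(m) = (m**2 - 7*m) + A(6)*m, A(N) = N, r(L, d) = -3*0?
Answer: 4109/967 ≈ 4.2492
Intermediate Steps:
r(L, d) = 0
B(m) = -2/3 - m/3 + m**2/3 (B(m) = -2/3 + ((m**2 - 7*m) + 6*m)/3 = -2/3 + (m**2 - m)/3 = -2/3 + (-m/3 + m**2/3) = -2/3 - m/3 + m**2/3)
(r(55, 68) - 4109)/(B(-22) - 1135) = (0 - 4109)/((-2/3 - 1/3*(-22) + (1/3)*(-22)**2) - 1135) = -4109/((-2/3 + 22/3 + (1/3)*484) - 1135) = -4109/((-2/3 + 22/3 + 484/3) - 1135) = -4109/(168 - 1135) = -4109/(-967) = -4109*(-1/967) = 4109/967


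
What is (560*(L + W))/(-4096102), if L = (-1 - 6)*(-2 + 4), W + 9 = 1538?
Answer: -424200/2048051 ≈ -0.20712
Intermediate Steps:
W = 1529 (W = -9 + 1538 = 1529)
L = -14 (L = -7*2 = -14)
(560*(L + W))/(-4096102) = (560*(-14 + 1529))/(-4096102) = (560*1515)*(-1/4096102) = 848400*(-1/4096102) = -424200/2048051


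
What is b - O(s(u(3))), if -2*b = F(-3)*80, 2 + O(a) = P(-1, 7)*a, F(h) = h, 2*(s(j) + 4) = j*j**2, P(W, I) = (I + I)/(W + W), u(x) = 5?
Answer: 1063/2 ≈ 531.50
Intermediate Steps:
P(W, I) = I/W (P(W, I) = (2*I)/((2*W)) = (2*I)*(1/(2*W)) = I/W)
s(j) = -4 + j**3/2 (s(j) = -4 + (j*j**2)/2 = -4 + j**3/2)
O(a) = -2 - 7*a (O(a) = -2 + (7/(-1))*a = -2 + (7*(-1))*a = -2 - 7*a)
b = 120 (b = -(-3)*80/2 = -1/2*(-240) = 120)
b - O(s(u(3))) = 120 - (-2 - 7*(-4 + (1/2)*5**3)) = 120 - (-2 - 7*(-4 + (1/2)*125)) = 120 - (-2 - 7*(-4 + 125/2)) = 120 - (-2 - 7*117/2) = 120 - (-2 - 819/2) = 120 - 1*(-823/2) = 120 + 823/2 = 1063/2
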